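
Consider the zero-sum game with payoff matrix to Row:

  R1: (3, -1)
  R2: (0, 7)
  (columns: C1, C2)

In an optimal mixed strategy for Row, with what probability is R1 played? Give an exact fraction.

7/11

Row minima: R1 → -1, R2 → 0; maximin = 0.
Column maxima: C1 → 3, C2 → 7; minimax = 3.
0 ≠ 3, so there is no saddle point; optimal play is mixed.
Let Row play R1 with probability p. Expected payoff against C1: 3p + 0(1−p) = 3p; against C2: (-1)p + 7(1−p) = −8p + 7.
Setting these equal: 3p = −8p + 7 ⇒ 11p = 7 ⇒ p = 7/11, and the value is (3)·(7/11) = 21/11.
For Column: with q = P(C1), equating R1's and R2's payoffs gives 4q − 1 = −7q + 7 ⇒ q = 8/11.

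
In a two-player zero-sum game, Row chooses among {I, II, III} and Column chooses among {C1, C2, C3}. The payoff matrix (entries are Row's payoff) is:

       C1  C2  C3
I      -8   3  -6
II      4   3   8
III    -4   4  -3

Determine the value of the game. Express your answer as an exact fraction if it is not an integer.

Row minima: I → -8, II → 3, III → -4; maximin = 3.
Column maxima: C1 → 4, C2 → 4, C3 → 8; minimax = 4.
3 ≠ 4, so there is no saddle point; optimal play is mixed.
I is strictly dominated by III, so Row never plays it.
C3 is strictly dominated by C1 (it gives Row strictly more in every row), so Column never plays it.
On the remaining 2×2 (II, III vs C1, C2):
Let Row play II with probability p. Expected payoff against C1: 4p + (-4)(1−p) = 8p − 4; against C2: 3p + 4(1−p) = −p + 4.
Setting these equal: 8p − 4 = −p + 4 ⇒ 9p = 8 ⇒ p = 8/9, and the value is (8)·(8/9) − 4 = 28/9.
For Column: with q = P(C1), equating II's and III's payoffs gives q + 3 = −8q + 4 ⇒ q = 1/9.

28/9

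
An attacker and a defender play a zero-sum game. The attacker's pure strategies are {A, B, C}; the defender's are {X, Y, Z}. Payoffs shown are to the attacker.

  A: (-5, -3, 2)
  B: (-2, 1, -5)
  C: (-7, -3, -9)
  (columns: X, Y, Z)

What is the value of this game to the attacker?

Row minima: A → -5, B → -5, C → -9; maximin = -5.
Column maxima: X → -2, Y → 1, Z → 2; minimax = -2.
-5 ≠ -2, so there is no saddle point; optimal play is mixed.
C is strictly dominated by B, so the attacker never plays it.
Y is strictly dominated by X (it gives the attacker strictly more in every row), so the defender never plays it.
On the remaining 2×2 (A, B vs X, Z):
Let the attacker play A with probability p. Expected payoff against X: (-5)p + (-2)(1−p) = −3p − 2; against Z: 2p + (-5)(1−p) = 7p − 5.
Setting these equal: −3p − 2 = 7p − 5 ⇒ −10p = -3 ⇒ p = 3/10, and the value is (-3)·(3/10) − 2 = -29/10.
For the defender: with q = P(X), equating A's and B's payoffs gives −7q + 2 = 3q − 5 ⇒ q = 7/10.

-29/10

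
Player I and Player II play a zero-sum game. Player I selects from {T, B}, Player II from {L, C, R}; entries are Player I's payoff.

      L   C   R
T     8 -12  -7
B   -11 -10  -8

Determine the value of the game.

-212/21

Row minima: T → -12, B → -11; maximin = -11.
Column maxima: L → 8, C → -10, R → -7; minimax = -10.
-11 ≠ -10, so there is no saddle point; optimal play is mixed.
R is strictly dominated by C (it gives Player I strictly more in every row), so Player II never plays it.
On the remaining 2×2 (T, B vs L, C):
Let Player I play T with probability p. Expected payoff against L: 8p + (-11)(1−p) = 19p − 11; against C: (-12)p + (-10)(1−p) = −2p − 10.
Setting these equal: 19p − 11 = −2p − 10 ⇒ 21p = 1 ⇒ p = 1/21, and the value is (19)·(1/21) − 11 = -212/21.
For Player II: with q = P(L), equating T's and B's payoffs gives 20q − 12 = −q − 10 ⇒ q = 2/21.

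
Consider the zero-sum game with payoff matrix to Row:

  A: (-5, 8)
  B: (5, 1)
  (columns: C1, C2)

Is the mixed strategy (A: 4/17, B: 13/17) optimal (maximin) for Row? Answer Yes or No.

Against C1 this mix gives (4/17)·(-5) + (13/17)·5 = 45/17.
Against C2 this mix gives (4/17)·8 + (13/17)·1 = 45/17.
All of Column's active replies (C1, C2) yield 45/17, and no column does worse for Row. The mix makes Column indifferent and guarantees 45/17, so it is optimal.

Yes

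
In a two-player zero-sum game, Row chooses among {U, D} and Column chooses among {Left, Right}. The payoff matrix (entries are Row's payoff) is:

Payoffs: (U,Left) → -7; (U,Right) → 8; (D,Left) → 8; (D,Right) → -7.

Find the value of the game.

Row minima: U → -7, D → -7; maximin = -7.
Column maxima: Left → 8, Right → 8; minimax = 8.
-7 ≠ 8, so there is no saddle point; optimal play is mixed.
Let Row play U with probability p. Expected payoff against Left: (-7)p + 8(1−p) = −15p + 8; against Right: 8p + (-7)(1−p) = 15p − 7.
Setting these equal: −15p + 8 = 15p − 7 ⇒ −30p = -15 ⇒ p = 1/2, and the value is (-15)·(1/2) + 8 = 1/2.
For Column: with q = P(Left), equating U's and D's payoffs gives −15q + 8 = 15q − 7 ⇒ q = 1/2.

1/2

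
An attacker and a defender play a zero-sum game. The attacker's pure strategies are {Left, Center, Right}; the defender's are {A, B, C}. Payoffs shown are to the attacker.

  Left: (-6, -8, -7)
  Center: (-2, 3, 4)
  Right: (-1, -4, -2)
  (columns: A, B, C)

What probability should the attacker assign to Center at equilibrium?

3/8

Row minima: Left → -8, Center → -2, Right → -4; maximin = -2.
Column maxima: A → -1, B → 3, C → 4; minimax = -1.
-2 ≠ -1, so there is no saddle point; optimal play is mixed.
Left is strictly dominated by Center, so the attacker never plays it.
C is strictly dominated by B (it gives the attacker strictly more in every row), so the defender never plays it.
On the remaining 2×2 (Center, Right vs A, B):
Let the attacker play Center with probability p. Expected payoff against A: (-2)p + (-1)(1−p) = −p − 1; against B: 3p + (-4)(1−p) = 7p − 4.
Setting these equal: −p − 1 = 7p − 4 ⇒ −8p = -3 ⇒ p = 3/8, and the value is (-1)·(3/8) − 1 = -11/8.
For the defender: with q = P(A), equating Center's and Right's payoffs gives −5q + 3 = 3q − 4 ⇒ q = 7/8.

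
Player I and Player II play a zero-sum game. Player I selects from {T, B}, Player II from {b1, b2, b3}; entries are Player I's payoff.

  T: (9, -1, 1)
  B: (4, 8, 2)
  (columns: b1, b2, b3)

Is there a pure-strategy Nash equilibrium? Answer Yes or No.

Yes

Row minima: T → -1, B → 2; maximin = 2.
Column maxima: b1 → 9, b2 → 8, b3 → 2; minimax = 2.
maximin = minimax = 2, so a saddle point exists.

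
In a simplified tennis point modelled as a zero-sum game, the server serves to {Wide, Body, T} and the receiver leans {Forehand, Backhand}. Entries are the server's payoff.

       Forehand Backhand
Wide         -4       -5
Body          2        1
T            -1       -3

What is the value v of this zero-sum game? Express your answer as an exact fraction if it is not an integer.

Row minima: Wide → -5, Body → 1, T → -3; maximin = 1.
Column maxima: Forehand → 2, Backhand → 1; minimax = 1.
Since maximin = minimax = 1, there is a saddle point and the value is 1.

1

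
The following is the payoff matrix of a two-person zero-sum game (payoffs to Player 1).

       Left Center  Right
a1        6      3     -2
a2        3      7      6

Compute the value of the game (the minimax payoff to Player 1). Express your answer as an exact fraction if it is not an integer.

42/11

Row minima: a1 → -2, a2 → 3; maximin = 3.
Column maxima: Left → 6, Center → 7, Right → 6; minimax = 6.
3 ≠ 6, so there is no saddle point; optimal play is mixed.
Center is strictly dominated by Right (it gives Player 1 strictly more in every row), so Player 2 never plays it.
On the remaining 2×2 (a1, a2 vs Left, Right):
Let Player 1 play a1 with probability p. Expected payoff against Left: 6p + 3(1−p) = 3p + 3; against Right: (-2)p + 6(1−p) = −8p + 6.
Setting these equal: 3p + 3 = −8p + 6 ⇒ 11p = 3 ⇒ p = 3/11, and the value is (3)·(3/11) + 3 = 42/11.
For Player 2: with q = P(Left), equating a1's and a2's payoffs gives 8q − 2 = −3q + 6 ⇒ q = 8/11.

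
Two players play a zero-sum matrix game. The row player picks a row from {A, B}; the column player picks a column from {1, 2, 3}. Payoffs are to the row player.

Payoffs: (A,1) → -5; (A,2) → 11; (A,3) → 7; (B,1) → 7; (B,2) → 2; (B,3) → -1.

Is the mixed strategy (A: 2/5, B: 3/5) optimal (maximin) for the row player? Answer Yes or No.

Yes

Against 1 this mix gives (2/5)·(-5) + (3/5)·7 = 11/5.
Against 2 this mix gives (2/5)·11 + (3/5)·2 = 28/5.
Against 3 this mix gives (2/5)·7 + (3/5)·(-1) = 11/5.
All of the column player's active replies (1, 3) yield 11/5, and no column does worse for the row player. The mix makes the column player indifferent and guarantees 11/5, so it is optimal.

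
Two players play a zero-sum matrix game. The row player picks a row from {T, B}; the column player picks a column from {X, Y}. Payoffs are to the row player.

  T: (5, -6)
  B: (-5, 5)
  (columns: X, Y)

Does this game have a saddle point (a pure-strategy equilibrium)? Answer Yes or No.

No

Row minima: T → -6, B → -5; maximin = -5.
Column maxima: X → 5, Y → 5; minimax = 5.
-5 ≠ 5, so no pure-strategy equilibrium exists.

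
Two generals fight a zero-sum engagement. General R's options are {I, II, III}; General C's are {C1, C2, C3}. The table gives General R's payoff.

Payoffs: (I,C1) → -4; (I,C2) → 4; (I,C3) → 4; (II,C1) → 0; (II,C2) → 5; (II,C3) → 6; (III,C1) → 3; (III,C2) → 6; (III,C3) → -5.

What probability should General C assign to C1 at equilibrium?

11/14

Row minima: I → -4, II → 0, III → -5; maximin = 0.
Column maxima: C1 → 3, C2 → 6, C3 → 6; minimax = 3.
0 ≠ 3, so there is no saddle point; optimal play is mixed.
I is strictly dominated by II, so General R never plays it.
C2 is strictly dominated by C1 (it gives General R strictly more in every row), so General C never plays it.
On the remaining 2×2 (II, III vs C1, C3):
Let General R play II with probability p. Expected payoff against C1: 0p + 3(1−p) = −3p + 3; against C3: 6p + (-5)(1−p) = 11p − 5.
Setting these equal: −3p + 3 = 11p − 5 ⇒ −14p = -8 ⇒ p = 4/7, and the value is (-3)·(4/7) + 3 = 9/7.
For General C: with q = P(C1), equating II's and III's payoffs gives −6q + 6 = 8q − 5 ⇒ q = 11/14.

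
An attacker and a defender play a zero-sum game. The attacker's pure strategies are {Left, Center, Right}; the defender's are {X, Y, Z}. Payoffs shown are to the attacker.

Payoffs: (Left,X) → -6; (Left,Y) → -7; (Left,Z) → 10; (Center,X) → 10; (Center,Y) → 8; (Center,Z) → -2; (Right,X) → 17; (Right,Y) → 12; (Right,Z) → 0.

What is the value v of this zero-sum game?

Row minima: Left → -7, Center → -2, Right → 0; maximin = 0.
Column maxima: X → 17, Y → 12, Z → 10; minimax = 10.
0 ≠ 10, so there is no saddle point; optimal play is mixed.
Center is strictly dominated by Right, so the attacker never plays it.
X is strictly dominated by Y (it gives the attacker strictly more in every row), so the defender never plays it.
On the remaining 2×2 (Left, Right vs Y, Z):
Let the attacker play Left with probability p. Expected payoff against Y: (-7)p + 12(1−p) = −19p + 12; against Z: 10p + 0(1−p) = 10p.
Setting these equal: −19p + 12 = 10p ⇒ −29p = -12 ⇒ p = 12/29, and the value is (-19)·(12/29) + 12 = 120/29.
For the defender: with q = P(Y), equating Left's and Right's payoffs gives −17q + 10 = 12q ⇒ q = 10/29.

120/29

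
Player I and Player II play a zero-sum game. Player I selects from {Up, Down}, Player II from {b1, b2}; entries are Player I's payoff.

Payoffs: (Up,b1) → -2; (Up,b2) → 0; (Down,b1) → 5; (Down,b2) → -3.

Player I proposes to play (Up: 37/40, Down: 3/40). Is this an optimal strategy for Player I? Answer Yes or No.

No

Against b1 this mix gives (37/40)·(-2) + (3/40)·5 = -59/40.
Against b2 this mix gives (37/40)·0 + (3/40)·(-3) = -9/40.
Player II will play b1, holding Player I to -59/40. Shifting weight toward the row that does better against b1 would raise this floor (the equalizing mix achieves -3/5 against both b1 and b2), so the proposed strategy is not optimal.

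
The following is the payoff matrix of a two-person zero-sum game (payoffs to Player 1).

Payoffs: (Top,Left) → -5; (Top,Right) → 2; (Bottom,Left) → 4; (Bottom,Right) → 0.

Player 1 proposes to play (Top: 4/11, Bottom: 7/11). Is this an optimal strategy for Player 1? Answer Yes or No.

Against Left this mix gives (4/11)·(-5) + (7/11)·4 = 8/11.
Against Right this mix gives (4/11)·2 + (7/11)·0 = 8/11.
All of Player 2's active replies (Left, Right) yield 8/11, and no column does worse for Player 1. The mix makes Player 2 indifferent and guarantees 8/11, so it is optimal.

Yes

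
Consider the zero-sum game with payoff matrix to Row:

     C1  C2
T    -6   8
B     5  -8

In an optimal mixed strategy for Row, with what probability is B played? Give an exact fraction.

14/27

Row minima: T → -6, B → -8; maximin = -6.
Column maxima: C1 → 5, C2 → 8; minimax = 5.
-6 ≠ 5, so there is no saddle point; optimal play is mixed.
Let Row play T with probability p. Expected payoff against C1: (-6)p + 5(1−p) = −11p + 5; against C2: 8p + (-8)(1−p) = 16p − 8.
Setting these equal: −11p + 5 = 16p − 8 ⇒ −27p = -13 ⇒ p = 13/27, and the value is (-11)·(13/27) + 5 = -8/27.
For Column: with q = P(C1), equating T's and B's payoffs gives −14q + 8 = 13q − 8 ⇒ q = 16/27.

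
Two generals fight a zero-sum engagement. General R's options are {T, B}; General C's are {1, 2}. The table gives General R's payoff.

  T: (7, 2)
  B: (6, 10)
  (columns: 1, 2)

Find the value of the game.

58/9

Row minima: T → 2, B → 6; maximin = 6.
Column maxima: 1 → 7, 2 → 10; minimax = 7.
6 ≠ 7, so there is no saddle point; optimal play is mixed.
Let General R play T with probability p. Expected payoff against 1: 7p + 6(1−p) = p + 6; against 2: 2p + 10(1−p) = −8p + 10.
Setting these equal: p + 6 = −8p + 10 ⇒ 9p = 4 ⇒ p = 4/9, and the value is (1)·(4/9) + 6 = 58/9.
For General C: with q = P(1), equating T's and B's payoffs gives 5q + 2 = −4q + 10 ⇒ q = 8/9.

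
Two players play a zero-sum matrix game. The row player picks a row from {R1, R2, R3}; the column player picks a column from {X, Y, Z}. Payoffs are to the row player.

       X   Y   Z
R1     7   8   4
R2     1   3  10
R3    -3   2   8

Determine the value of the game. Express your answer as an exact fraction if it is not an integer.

Row minima: R1 → 4, R2 → 1, R3 → -3; maximin = 4.
Column maxima: X → 7, Y → 8, Z → 10; minimax = 7.
4 ≠ 7, so there is no saddle point; optimal play is mixed.
R3 is strictly dominated by R2, so the row player never plays it.
Y is strictly dominated by X (it gives the row player strictly more in every row), so the column player never plays it.
On the remaining 2×2 (R1, R2 vs X, Z):
Let the row player play R1 with probability p. Expected payoff against X: 7p + 1(1−p) = 6p + 1; against Z: 4p + 10(1−p) = −6p + 10.
Setting these equal: 6p + 1 = −6p + 10 ⇒ 12p = 9 ⇒ p = 3/4, and the value is (6)·(3/4) + 1 = 11/2.
For the column player: with q = P(X), equating R1's and R2's payoffs gives 3q + 4 = −9q + 10 ⇒ q = 1/2.

11/2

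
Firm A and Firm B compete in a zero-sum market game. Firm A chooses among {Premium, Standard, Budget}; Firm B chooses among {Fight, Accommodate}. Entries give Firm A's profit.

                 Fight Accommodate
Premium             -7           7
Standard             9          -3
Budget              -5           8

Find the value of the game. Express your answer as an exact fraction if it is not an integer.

57/25

Row minima: Premium → -7, Standard → -3, Budget → -5; maximin = -3.
Column maxima: Fight → 9, Accommodate → 8; minimax = 8.
-3 ≠ 8, so there is no saddle point; optimal play is mixed.
Premium is strictly dominated by Budget, so Firm A never plays it.
On the remaining 2×2 (Standard, Budget vs Fight, Accommodate):
Let Firm A play Standard with probability p. Expected payoff against Fight: 9p + (-5)(1−p) = 14p − 5; against Accommodate: (-3)p + 8(1−p) = −11p + 8.
Setting these equal: 14p − 5 = −11p + 8 ⇒ 25p = 13 ⇒ p = 13/25, and the value is (14)·(13/25) − 5 = 57/25.
For Firm B: with q = P(Fight), equating Standard's and Budget's payoffs gives 12q − 3 = −13q + 8 ⇒ q = 11/25.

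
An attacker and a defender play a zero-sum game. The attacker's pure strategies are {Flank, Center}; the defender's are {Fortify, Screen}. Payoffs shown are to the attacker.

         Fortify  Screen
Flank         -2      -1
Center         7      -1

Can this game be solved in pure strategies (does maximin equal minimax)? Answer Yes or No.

Yes

Row minima: Flank → -2, Center → -1; maximin = -1.
Column maxima: Fortify → 7, Screen → -1; minimax = -1.
maximin = minimax = -1, so a saddle point exists.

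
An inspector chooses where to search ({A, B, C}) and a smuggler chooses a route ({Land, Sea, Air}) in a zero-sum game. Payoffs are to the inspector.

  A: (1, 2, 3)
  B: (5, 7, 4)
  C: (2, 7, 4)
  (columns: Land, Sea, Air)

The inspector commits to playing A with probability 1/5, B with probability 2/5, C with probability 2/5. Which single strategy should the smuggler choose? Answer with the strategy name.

Land

If the smuggler plays Land, the inspector's expected payoff is (1/5)·1 + (2/5)·5 + (2/5)·2 = 3.
If the smuggler plays Sea, the inspector's expected payoff is (1/5)·2 + (2/5)·7 + (2/5)·7 = 6.
If the smuggler plays Air, the inspector's expected payoff is (1/5)·3 + (2/5)·4 + (2/5)·4 = 19/5.
The smuggler minimizes the inspector's payoff; the smallest is 3, so the best response is Land.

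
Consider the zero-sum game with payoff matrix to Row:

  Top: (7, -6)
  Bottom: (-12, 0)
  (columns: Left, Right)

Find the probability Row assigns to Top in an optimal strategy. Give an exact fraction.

12/25

Row minima: Top → -6, Bottom → -12; maximin = -6.
Column maxima: Left → 7, Right → 0; minimax = 0.
-6 ≠ 0, so there is no saddle point; optimal play is mixed.
Let Row play Top with probability p. Expected payoff against Left: 7p + (-12)(1−p) = 19p − 12; against Right: (-6)p + 0(1−p) = −6p.
Setting these equal: 19p − 12 = −6p ⇒ 25p = 12 ⇒ p = 12/25, and the value is (19)·(12/25) − 12 = -72/25.
For Column: with q = P(Left), equating Top's and Bottom's payoffs gives 13q − 6 = −12q ⇒ q = 6/25.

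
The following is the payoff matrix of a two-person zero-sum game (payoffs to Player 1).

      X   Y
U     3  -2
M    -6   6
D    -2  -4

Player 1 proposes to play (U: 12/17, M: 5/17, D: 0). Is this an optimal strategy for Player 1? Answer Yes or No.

Yes

Against X this mix gives (12/17)·3 + (5/17)·(-6) = 6/17.
Against Y this mix gives (12/17)·(-2) + (5/17)·6 = 6/17.
All of Player 2's active replies (X, Y) yield 6/17, and no column does worse for Player 1. The mix makes Player 2 indifferent and guarantees 6/17, so it is optimal.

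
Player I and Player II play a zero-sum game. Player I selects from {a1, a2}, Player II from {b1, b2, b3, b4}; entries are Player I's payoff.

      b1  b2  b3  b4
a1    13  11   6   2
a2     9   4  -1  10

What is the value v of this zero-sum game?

Row minima: a1 → 2, a2 → -1; maximin = 2.
Column maxima: b1 → 13, b2 → 11, b3 → 6, b4 → 10; minimax = 6.
2 ≠ 6, so there is no saddle point; optimal play is mixed.
b1 is strictly dominated by b2 (it gives Player I strictly more in every row), so Player II never plays it.
b2 is strictly dominated by b3 (it gives Player I strictly more in every row), so Player II never plays it.
On the remaining 2×2 (a1, a2 vs b3, b4):
Let Player I play a1 with probability p. Expected payoff against b3: 6p + (-1)(1−p) = 7p − 1; against b4: 2p + 10(1−p) = −8p + 10.
Setting these equal: 7p − 1 = −8p + 10 ⇒ 15p = 11 ⇒ p = 11/15, and the value is (7)·(11/15) − 1 = 62/15.
For Player II: with q = P(b3), equating a1's and a2's payoffs gives 4q + 2 = −11q + 10 ⇒ q = 8/15.

62/15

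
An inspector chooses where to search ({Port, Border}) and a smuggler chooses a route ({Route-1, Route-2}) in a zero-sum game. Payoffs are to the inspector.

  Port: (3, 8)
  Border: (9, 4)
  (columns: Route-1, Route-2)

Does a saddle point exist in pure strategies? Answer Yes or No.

No

Row minima: Port → 3, Border → 4; maximin = 4.
Column maxima: Route-1 → 9, Route-2 → 8; minimax = 8.
4 ≠ 8, so no pure-strategy equilibrium exists.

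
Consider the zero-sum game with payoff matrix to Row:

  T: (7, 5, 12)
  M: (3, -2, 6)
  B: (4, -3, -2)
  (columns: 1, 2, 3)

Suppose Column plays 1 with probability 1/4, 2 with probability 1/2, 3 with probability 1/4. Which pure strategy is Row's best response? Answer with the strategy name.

T

Expected payoff of T: (1/4)·7 + (1/2)·5 + (1/4)·12 = 29/4.
Expected payoff of M: (1/4)·3 + (1/2)·(-2) + (1/4)·6 = 5/4.
Expected payoff of B: (1/4)·4 + (1/2)·(-3) + (1/4)·(-2) = -1.
The largest is 29/4, so Row's best response is T.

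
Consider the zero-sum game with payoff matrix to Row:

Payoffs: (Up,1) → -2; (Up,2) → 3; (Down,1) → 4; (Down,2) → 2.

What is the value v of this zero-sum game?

Row minima: Up → -2, Down → 2; maximin = 2.
Column maxima: 1 → 4, 2 → 3; minimax = 3.
2 ≠ 3, so there is no saddle point; optimal play is mixed.
Let Row play Up with probability p. Expected payoff against 1: (-2)p + 4(1−p) = −6p + 4; against 2: 3p + 2(1−p) = p + 2.
Setting these equal: −6p + 4 = p + 2 ⇒ −7p = -2 ⇒ p = 2/7, and the value is (-6)·(2/7) + 4 = 16/7.
For Column: with q = P(1), equating Up's and Down's payoffs gives −5q + 3 = 2q + 2 ⇒ q = 1/7.

16/7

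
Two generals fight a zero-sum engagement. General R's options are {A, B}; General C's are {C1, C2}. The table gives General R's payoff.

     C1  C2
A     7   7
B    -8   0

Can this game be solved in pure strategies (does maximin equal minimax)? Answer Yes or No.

Yes

Row minima: A → 7, B → -8; maximin = 7.
Column maxima: C1 → 7, C2 → 7; minimax = 7.
maximin = minimax = 7, so a saddle point exists.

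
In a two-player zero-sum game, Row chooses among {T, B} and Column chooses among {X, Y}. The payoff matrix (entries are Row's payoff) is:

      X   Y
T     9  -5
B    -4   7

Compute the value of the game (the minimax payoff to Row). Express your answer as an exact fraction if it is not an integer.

43/25

Row minima: T → -5, B → -4; maximin = -4.
Column maxima: X → 9, Y → 7; minimax = 7.
-4 ≠ 7, so there is no saddle point; optimal play is mixed.
Let Row play T with probability p. Expected payoff against X: 9p + (-4)(1−p) = 13p − 4; against Y: (-5)p + 7(1−p) = −12p + 7.
Setting these equal: 13p − 4 = −12p + 7 ⇒ 25p = 11 ⇒ p = 11/25, and the value is (13)·(11/25) − 4 = 43/25.
For Column: with q = P(X), equating T's and B's payoffs gives 14q − 5 = −11q + 7 ⇒ q = 12/25.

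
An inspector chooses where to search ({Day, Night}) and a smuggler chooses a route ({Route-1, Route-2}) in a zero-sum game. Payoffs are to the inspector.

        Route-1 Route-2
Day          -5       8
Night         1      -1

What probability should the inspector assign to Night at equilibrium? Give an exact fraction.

Row minima: Day → -5, Night → -1; maximin = -1.
Column maxima: Route-1 → 1, Route-2 → 8; minimax = 1.
-1 ≠ 1, so there is no saddle point; optimal play is mixed.
Let the inspector play Day with probability p. Expected payoff against Route-1: (-5)p + 1(1−p) = −6p + 1; against Route-2: 8p + (-1)(1−p) = 9p − 1.
Setting these equal: −6p + 1 = 9p − 1 ⇒ −15p = -2 ⇒ p = 2/15, and the value is (-6)·(2/15) + 1 = 1/5.
For the smuggler: with q = P(Route-1), equating Day's and Night's payoffs gives −13q + 8 = 2q − 1 ⇒ q = 3/5.

13/15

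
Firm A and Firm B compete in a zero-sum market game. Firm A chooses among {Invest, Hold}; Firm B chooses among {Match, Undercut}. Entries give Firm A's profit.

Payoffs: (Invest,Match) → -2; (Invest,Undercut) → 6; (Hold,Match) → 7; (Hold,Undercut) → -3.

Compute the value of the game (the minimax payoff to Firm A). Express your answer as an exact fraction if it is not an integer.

Row minima: Invest → -2, Hold → -3; maximin = -2.
Column maxima: Match → 7, Undercut → 6; minimax = 6.
-2 ≠ 6, so there is no saddle point; optimal play is mixed.
Let Firm A play Invest with probability p. Expected payoff against Match: (-2)p + 7(1−p) = −9p + 7; against Undercut: 6p + (-3)(1−p) = 9p − 3.
Setting these equal: −9p + 7 = 9p − 3 ⇒ −18p = -10 ⇒ p = 5/9, and the value is (-9)·(5/9) + 7 = 2.
For Firm B: with q = P(Match), equating Invest's and Hold's payoffs gives −8q + 6 = 10q − 3 ⇒ q = 1/2.

2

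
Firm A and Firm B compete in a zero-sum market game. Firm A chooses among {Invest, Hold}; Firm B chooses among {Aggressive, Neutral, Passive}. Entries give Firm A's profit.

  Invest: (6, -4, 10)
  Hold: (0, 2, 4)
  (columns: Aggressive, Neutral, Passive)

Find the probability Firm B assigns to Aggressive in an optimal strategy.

1/2

Row minima: Invest → -4, Hold → 0; maximin = 0.
Column maxima: Aggressive → 6, Neutral → 2, Passive → 10; minimax = 2.
0 ≠ 2, so there is no saddle point; optimal play is mixed.
Passive is strictly dominated by Aggressive (it gives Firm A strictly more in every row), so Firm B never plays it.
On the remaining 2×2 (Invest, Hold vs Aggressive, Neutral):
Let Firm A play Invest with probability p. Expected payoff against Aggressive: 6p + 0(1−p) = 6p; against Neutral: (-4)p + 2(1−p) = −6p + 2.
Setting these equal: 6p = −6p + 2 ⇒ 12p = 2 ⇒ p = 1/6, and the value is (6)·(1/6) = 1.
For Firm B: with q = P(Aggressive), equating Invest's and Hold's payoffs gives 10q − 4 = −2q + 2 ⇒ q = 1/2.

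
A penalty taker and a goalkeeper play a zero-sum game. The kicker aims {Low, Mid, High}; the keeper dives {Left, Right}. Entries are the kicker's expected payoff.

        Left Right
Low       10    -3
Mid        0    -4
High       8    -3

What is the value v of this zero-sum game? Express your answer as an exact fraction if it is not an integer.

Row minima: Low → -3, Mid → -4, High → -3; maximin = -3.
Column maxima: Left → 10, Right → -3; minimax = -3.
Since maximin = minimax = -3, there is a saddle point and the value is -3.

-3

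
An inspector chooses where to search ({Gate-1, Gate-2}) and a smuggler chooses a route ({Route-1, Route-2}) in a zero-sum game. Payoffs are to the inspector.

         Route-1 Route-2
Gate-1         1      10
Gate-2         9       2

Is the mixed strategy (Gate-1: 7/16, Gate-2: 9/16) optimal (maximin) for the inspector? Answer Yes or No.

Yes

Against Route-1 this mix gives (7/16)·1 + (9/16)·9 = 11/2.
Against Route-2 this mix gives (7/16)·10 + (9/16)·2 = 11/2.
All of the smuggler's active replies (Route-1, Route-2) yield 11/2, and no column does worse for the inspector. The mix makes the smuggler indifferent and guarantees 11/2, so it is optimal.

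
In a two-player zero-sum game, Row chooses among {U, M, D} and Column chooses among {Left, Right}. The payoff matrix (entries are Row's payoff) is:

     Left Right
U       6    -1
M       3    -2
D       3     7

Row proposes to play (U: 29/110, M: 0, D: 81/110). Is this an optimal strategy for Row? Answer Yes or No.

No

Against Left this mix gives (29/110)·6 + (81/110)·3 = 417/110.
Against Right this mix gives (29/110)·(-1) + (81/110)·7 = 269/55.
Column will play Left, holding Row to 417/110. Shifting weight toward the row that does better against Left would raise this floor (the equalizing mix achieves 45/11 against both Left and Right), so the proposed strategy is not optimal.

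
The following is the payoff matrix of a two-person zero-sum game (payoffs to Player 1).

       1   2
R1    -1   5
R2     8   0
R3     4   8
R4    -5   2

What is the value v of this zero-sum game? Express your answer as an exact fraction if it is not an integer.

Row minima: R1 → -1, R2 → 0, R3 → 4, R4 → -5; maximin = 4.
Column maxima: 1 → 8, 2 → 8; minimax = 8.
4 ≠ 8, so there is no saddle point; optimal play is mixed.
R1 is strictly dominated by R3, so Player 1 never plays it.
R4 is strictly dominated by R3, so Player 1 never plays it.
On the remaining 2×2 (R2, R3 vs 1, 2):
Let Player 1 play R2 with probability p. Expected payoff against 1: 8p + 4(1−p) = 4p + 4; against 2: 0p + 8(1−p) = −8p + 8.
Setting these equal: 4p + 4 = −8p + 8 ⇒ 12p = 4 ⇒ p = 1/3, and the value is (4)·(1/3) + 4 = 16/3.
For Player 2: with q = P(1), equating R2's and R3's payoffs gives 8q = −4q + 8 ⇒ q = 2/3.

16/3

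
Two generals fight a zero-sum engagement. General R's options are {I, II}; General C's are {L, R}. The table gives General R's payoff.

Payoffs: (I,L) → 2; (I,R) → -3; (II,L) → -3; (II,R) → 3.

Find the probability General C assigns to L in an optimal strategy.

6/11

Row minima: I → -3, II → -3; maximin = -3.
Column maxima: L → 2, R → 3; minimax = 2.
-3 ≠ 2, so there is no saddle point; optimal play is mixed.
Let General R play I with probability p. Expected payoff against L: 2p + (-3)(1−p) = 5p − 3; against R: (-3)p + 3(1−p) = −6p + 3.
Setting these equal: 5p − 3 = −6p + 3 ⇒ 11p = 6 ⇒ p = 6/11, and the value is (5)·(6/11) − 3 = -3/11.
For General C: with q = P(L), equating I's and II's payoffs gives 5q − 3 = −6q + 3 ⇒ q = 6/11.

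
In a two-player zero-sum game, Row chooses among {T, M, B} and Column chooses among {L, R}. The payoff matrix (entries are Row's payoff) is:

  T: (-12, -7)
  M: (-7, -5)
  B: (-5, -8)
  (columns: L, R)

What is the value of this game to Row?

-31/5

Row minima: T → -12, M → -7, B → -8; maximin = -7.
Column maxima: L → -5, R → -5; minimax = -5.
-7 ≠ -5, so there is no saddle point; optimal play is mixed.
T is strictly dominated by M, so Row never plays it.
On the remaining 2×2 (M, B vs L, R):
Let Row play M with probability p. Expected payoff against L: (-7)p + (-5)(1−p) = −2p − 5; against R: (-5)p + (-8)(1−p) = 3p − 8.
Setting these equal: −2p − 5 = 3p − 8 ⇒ −5p = -3 ⇒ p = 3/5, and the value is (-2)·(3/5) − 5 = -31/5.
For Column: with q = P(L), equating M's and B's payoffs gives −2q − 5 = 3q − 8 ⇒ q = 3/5.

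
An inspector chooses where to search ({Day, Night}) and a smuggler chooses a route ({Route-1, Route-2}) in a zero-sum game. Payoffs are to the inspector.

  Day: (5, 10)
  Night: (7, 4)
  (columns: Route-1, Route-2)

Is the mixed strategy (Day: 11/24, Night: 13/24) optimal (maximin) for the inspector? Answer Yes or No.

Against Route-1 this mix gives (11/24)·5 + (13/24)·7 = 73/12.
Against Route-2 this mix gives (11/24)·10 + (13/24)·4 = 27/4.
The smuggler will play Route-1, holding the inspector to 73/12. Shifting weight toward the row that does better against Route-1 would raise this floor (the equalizing mix achieves 25/4 against both Route-1 and Route-2), so the proposed strategy is not optimal.

No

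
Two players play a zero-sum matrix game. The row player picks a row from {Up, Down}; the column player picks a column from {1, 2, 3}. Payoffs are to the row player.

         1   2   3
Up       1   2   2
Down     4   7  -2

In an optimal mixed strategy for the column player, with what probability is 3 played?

3/7

Row minima: Up → 1, Down → -2; maximin = 1.
Column maxima: 1 → 4, 2 → 7, 3 → 2; minimax = 2.
1 ≠ 2, so there is no saddle point; optimal play is mixed.
2 is strictly dominated by 1 (it gives the row player strictly more in every row), so the column player never plays it.
On the remaining 2×2 (Up, Down vs 1, 3):
Let the row player play Up with probability p. Expected payoff against 1: 1p + 4(1−p) = −3p + 4; against 3: 2p + (-2)(1−p) = 4p − 2.
Setting these equal: −3p + 4 = 4p − 2 ⇒ −7p = -6 ⇒ p = 6/7, and the value is (-3)·(6/7) + 4 = 10/7.
For the column player: with q = P(1), equating Up's and Down's payoffs gives −q + 2 = 6q − 2 ⇒ q = 4/7.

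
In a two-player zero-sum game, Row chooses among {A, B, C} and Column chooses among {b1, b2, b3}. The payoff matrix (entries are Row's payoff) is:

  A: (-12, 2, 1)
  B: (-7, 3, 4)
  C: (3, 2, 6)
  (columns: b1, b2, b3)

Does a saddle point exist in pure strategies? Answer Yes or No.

No

Row minima: A → -12, B → -7, C → 2; maximin = 2.
Column maxima: b1 → 3, b2 → 3, b3 → 6; minimax = 3.
2 ≠ 3, so no pure-strategy equilibrium exists.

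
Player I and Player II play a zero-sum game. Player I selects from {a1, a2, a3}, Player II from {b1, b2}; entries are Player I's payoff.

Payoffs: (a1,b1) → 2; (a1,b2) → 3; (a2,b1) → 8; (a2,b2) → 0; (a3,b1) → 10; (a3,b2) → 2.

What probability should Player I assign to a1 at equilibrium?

Row minima: a1 → 2, a2 → 0, a3 → 2; maximin = 2.
Column maxima: b1 → 10, b2 → 3; minimax = 3.
2 ≠ 3, so there is no saddle point; optimal play is mixed.
a2 is strictly dominated by a3, so Player I never plays it.
On the remaining 2×2 (a1, a3 vs b1, b2):
Let Player I play a1 with probability p. Expected payoff against b1: 2p + 10(1−p) = −8p + 10; against b2: 3p + 2(1−p) = p + 2.
Setting these equal: −8p + 10 = p + 2 ⇒ −9p = -8 ⇒ p = 8/9, and the value is (-8)·(8/9) + 10 = 26/9.
For Player II: with q = P(b1), equating a1's and a3's payoffs gives −q + 3 = 8q + 2 ⇒ q = 1/9.

8/9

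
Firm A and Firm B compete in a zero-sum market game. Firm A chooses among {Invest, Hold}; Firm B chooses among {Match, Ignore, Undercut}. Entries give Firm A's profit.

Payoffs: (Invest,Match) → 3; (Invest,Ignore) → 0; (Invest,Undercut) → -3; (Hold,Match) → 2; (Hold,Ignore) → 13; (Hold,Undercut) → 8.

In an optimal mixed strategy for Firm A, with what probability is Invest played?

1/2

Row minima: Invest → -3, Hold → 2; maximin = 2.
Column maxima: Match → 3, Ignore → 13, Undercut → 8; minimax = 3.
2 ≠ 3, so there is no saddle point; optimal play is mixed.
Ignore is strictly dominated by Undercut (it gives Firm A strictly more in every row), so Firm B never plays it.
On the remaining 2×2 (Invest, Hold vs Match, Undercut):
Let Firm A play Invest with probability p. Expected payoff against Match: 3p + 2(1−p) = p + 2; against Undercut: (-3)p + 8(1−p) = −11p + 8.
Setting these equal: p + 2 = −11p + 8 ⇒ 12p = 6 ⇒ p = 1/2, and the value is (1)·(1/2) + 2 = 5/2.
For Firm B: with q = P(Match), equating Invest's and Hold's payoffs gives 6q − 3 = −6q + 8 ⇒ q = 11/12.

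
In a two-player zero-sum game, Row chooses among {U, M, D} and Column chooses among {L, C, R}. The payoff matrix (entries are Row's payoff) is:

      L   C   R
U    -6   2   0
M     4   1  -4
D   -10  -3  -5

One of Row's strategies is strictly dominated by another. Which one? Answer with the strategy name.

D

U gives a strictly higher payoff than D against every column: -6 > -10, 2 > -3, 0 > -5.
So D is strictly dominated and Row never plays it.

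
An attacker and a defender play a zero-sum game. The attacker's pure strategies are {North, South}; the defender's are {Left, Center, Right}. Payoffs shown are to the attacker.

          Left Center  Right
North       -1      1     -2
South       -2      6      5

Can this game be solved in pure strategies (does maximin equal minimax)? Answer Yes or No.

No

Row minima: North → -2, South → -2; maximin = -2.
Column maxima: Left → -1, Center → 6, Right → 5; minimax = -1.
-2 ≠ -1, so no pure-strategy equilibrium exists.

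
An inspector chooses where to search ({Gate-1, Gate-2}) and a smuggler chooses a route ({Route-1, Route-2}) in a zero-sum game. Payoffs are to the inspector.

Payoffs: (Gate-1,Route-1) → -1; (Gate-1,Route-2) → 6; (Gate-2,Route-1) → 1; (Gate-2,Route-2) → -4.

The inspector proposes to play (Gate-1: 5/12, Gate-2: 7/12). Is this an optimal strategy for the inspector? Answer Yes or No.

Against Route-1 this mix gives (5/12)·(-1) + (7/12)·1 = 1/6.
Against Route-2 this mix gives (5/12)·6 + (7/12)·(-4) = 1/6.
All of the smuggler's active replies (Route-1, Route-2) yield 1/6, and no column does worse for the inspector. The mix makes the smuggler indifferent and guarantees 1/6, so it is optimal.

Yes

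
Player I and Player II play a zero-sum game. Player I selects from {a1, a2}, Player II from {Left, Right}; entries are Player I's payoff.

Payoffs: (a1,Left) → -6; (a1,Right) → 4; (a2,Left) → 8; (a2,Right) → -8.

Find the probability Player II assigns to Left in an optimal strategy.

Row minima: a1 → -6, a2 → -8; maximin = -6.
Column maxima: Left → 8, Right → 4; minimax = 4.
-6 ≠ 4, so there is no saddle point; optimal play is mixed.
Let Player I play a1 with probability p. Expected payoff against Left: (-6)p + 8(1−p) = −14p + 8; against Right: 4p + (-8)(1−p) = 12p − 8.
Setting these equal: −14p + 8 = 12p − 8 ⇒ −26p = -16 ⇒ p = 8/13, and the value is (-14)·(8/13) + 8 = -8/13.
For Player II: with q = P(Left), equating a1's and a2's payoffs gives −10q + 4 = 16q − 8 ⇒ q = 6/13.

6/13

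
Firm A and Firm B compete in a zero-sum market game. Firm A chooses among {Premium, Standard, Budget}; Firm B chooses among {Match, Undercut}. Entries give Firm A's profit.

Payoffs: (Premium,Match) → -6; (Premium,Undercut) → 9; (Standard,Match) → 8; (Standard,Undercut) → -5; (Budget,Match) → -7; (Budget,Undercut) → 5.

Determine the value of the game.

3/2

Row minima: Premium → -6, Standard → -5, Budget → -7; maximin = -5.
Column maxima: Match → 8, Undercut → 9; minimax = 8.
-5 ≠ 8, so there is no saddle point; optimal play is mixed.
Budget is strictly dominated by Premium, so Firm A never plays it.
On the remaining 2×2 (Premium, Standard vs Match, Undercut):
Let Firm A play Premium with probability p. Expected payoff against Match: (-6)p + 8(1−p) = −14p + 8; against Undercut: 9p + (-5)(1−p) = 14p − 5.
Setting these equal: −14p + 8 = 14p − 5 ⇒ −28p = -13 ⇒ p = 13/28, and the value is (-14)·(13/28) + 8 = 3/2.
For Firm B: with q = P(Match), equating Premium's and Standard's payoffs gives −15q + 9 = 13q − 5 ⇒ q = 1/2.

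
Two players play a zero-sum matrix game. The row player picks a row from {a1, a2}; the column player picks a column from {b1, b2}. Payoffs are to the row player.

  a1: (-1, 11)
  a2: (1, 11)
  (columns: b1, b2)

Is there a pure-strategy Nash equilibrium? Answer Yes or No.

Row minima: a1 → -1, a2 → 1; maximin = 1.
Column maxima: b1 → 1, b2 → 11; minimax = 1.
maximin = minimax = 1, so a saddle point exists.

Yes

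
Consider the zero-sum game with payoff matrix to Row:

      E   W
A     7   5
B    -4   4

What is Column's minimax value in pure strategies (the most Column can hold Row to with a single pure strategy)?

Column maxima: E → 7, W → 5.
The smallest of these is 5.

5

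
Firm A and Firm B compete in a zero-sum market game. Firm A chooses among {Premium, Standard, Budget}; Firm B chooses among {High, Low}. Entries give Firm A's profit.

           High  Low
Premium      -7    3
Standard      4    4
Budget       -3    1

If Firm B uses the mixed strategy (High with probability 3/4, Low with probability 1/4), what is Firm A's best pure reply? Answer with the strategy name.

Standard

Expected payoff of Premium: (3/4)·(-7) + (1/4)·3 = -9/2.
Expected payoff of Standard: (3/4)·4 + (1/4)·4 = 4.
Expected payoff of Budget: (3/4)·(-3) + (1/4)·1 = -2.
The largest is 4, so Firm A's best response is Standard.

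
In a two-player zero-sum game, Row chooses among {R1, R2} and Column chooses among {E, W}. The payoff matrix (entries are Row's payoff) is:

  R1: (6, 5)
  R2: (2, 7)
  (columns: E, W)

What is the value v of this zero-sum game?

16/3

Row minima: R1 → 5, R2 → 2; maximin = 5.
Column maxima: E → 6, W → 7; minimax = 6.
5 ≠ 6, so there is no saddle point; optimal play is mixed.
Let Row play R1 with probability p. Expected payoff against E: 6p + 2(1−p) = 4p + 2; against W: 5p + 7(1−p) = −2p + 7.
Setting these equal: 4p + 2 = −2p + 7 ⇒ 6p = 5 ⇒ p = 5/6, and the value is (4)·(5/6) + 2 = 16/3.
For Column: with q = P(E), equating R1's and R2's payoffs gives q + 5 = −5q + 7 ⇒ q = 1/3.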